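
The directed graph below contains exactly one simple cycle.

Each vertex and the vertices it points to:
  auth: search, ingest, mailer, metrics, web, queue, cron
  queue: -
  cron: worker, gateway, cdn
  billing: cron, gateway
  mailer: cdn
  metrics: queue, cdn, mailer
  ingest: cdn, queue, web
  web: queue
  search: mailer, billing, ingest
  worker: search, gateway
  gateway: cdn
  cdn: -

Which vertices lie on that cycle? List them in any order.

cron, search, worker, billing

DFS with gray/black marking from search:
search gray
  mailer gray
    cdn gray
    cdn black
  mailer black
  billing gray
    cron gray
      worker gray
        worker→search: search is gray → back edge
Back edge closes the cycle search → billing → cron → worker → search; its vertices are {cron, search, worker, billing}.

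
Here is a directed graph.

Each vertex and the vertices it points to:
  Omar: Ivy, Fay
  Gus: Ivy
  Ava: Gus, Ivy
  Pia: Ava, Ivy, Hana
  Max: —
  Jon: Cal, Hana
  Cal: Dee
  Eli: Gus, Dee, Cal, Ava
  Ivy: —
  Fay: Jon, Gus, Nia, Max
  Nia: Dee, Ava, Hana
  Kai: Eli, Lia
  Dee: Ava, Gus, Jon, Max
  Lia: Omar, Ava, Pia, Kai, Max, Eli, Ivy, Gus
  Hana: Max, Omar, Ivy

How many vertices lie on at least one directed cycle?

9

A vertex is on a directed cycle iff it belongs to a strongly connected component of size ≥ 2 (or has a self-loop).
The vertices on cycles are {Cal, Dee, Fay, Jon, Kai, Lia, Nia, Hana, Omar} — 9 in total.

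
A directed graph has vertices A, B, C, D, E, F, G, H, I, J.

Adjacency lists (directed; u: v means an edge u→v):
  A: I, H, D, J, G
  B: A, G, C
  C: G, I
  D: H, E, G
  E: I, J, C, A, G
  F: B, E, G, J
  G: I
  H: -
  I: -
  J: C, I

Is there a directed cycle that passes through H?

H lies on a cycle iff there is a path from H back to itself.
Exploring from H, it never reaches itself; equivalently, its strongly connected component is a singleton.

No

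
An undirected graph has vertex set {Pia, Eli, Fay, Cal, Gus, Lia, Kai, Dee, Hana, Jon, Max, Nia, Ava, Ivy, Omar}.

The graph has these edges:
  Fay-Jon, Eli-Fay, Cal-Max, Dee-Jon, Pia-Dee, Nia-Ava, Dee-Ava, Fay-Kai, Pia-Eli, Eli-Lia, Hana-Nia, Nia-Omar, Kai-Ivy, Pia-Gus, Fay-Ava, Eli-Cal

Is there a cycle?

Yes

DFS, tracking each vertex's parent; an edge to a visited non-parent vertex closes a cycle.
Start from Fay:
visit Fay (parent –)
  visit Kai (parent Fay)
    Kai–Fay: parent, skip
    visit Ivy (parent Kai)
      Ivy–Kai: parent, skip
  visit Eli (parent Fay)
    visit Lia (parent Eli)
      Lia–Eli: parent, skip
    visit Pia (parent Eli)
      Pia–Eli: parent, skip
      visit Dee (parent Pia)
        visit Ava (parent Dee)
          visit Nia (parent Ava)
            visit Hana (parent Nia)
              Hana–Nia: parent, skip
            Nia–Ava: parent, skip
            visit Omar (parent Nia)
              Omar–Nia: parent, skip
          Ava–Fay: Fay visited and ≠ parent → cycle
Cycle: Fay – Eli – Pia – Dee – Ava – Fay.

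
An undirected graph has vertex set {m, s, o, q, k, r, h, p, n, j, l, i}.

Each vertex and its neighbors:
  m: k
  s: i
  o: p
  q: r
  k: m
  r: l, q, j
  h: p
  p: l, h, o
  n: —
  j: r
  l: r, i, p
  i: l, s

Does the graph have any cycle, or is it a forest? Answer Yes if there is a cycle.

No

DFS, tracking each vertex's parent; an edge to a visited non-parent vertex closes a cycle.
Start from s:
visit s (parent –)
  visit i (parent s)
    visit l (parent i)
      visit r (parent l)
        r–l: parent, skip
        visit q (parent r)
          q–r: parent, skip
        visit j (parent r)
          j–r: parent, skip
      l–i: parent, skip
      visit p (parent l)
        p–l: parent, skip
        visit h (parent p)
          h–p: parent, skip
        visit o (parent p)
          o–p: parent, skip
    i–s: parent, skip
visit m (parent –)
  visit k (parent m)
    k–m: parent, skip
visit n (parent –)
No non-parent visited neighbor found — the graph is a forest.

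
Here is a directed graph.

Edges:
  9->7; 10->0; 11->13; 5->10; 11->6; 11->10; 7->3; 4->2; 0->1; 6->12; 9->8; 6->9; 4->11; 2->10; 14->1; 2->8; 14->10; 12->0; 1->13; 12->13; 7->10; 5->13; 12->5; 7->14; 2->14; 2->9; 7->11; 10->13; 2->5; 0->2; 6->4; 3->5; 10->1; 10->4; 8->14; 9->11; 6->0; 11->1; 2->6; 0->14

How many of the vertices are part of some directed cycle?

A vertex is on a directed cycle iff it belongs to a strongly connected component of size ≥ 2 (or has a self-loop).
The vertices on cycles are {0, 2, 3, 4, 5, 6, 7, 8, 9, 10, 11, 12, 14} — 13 in total.

13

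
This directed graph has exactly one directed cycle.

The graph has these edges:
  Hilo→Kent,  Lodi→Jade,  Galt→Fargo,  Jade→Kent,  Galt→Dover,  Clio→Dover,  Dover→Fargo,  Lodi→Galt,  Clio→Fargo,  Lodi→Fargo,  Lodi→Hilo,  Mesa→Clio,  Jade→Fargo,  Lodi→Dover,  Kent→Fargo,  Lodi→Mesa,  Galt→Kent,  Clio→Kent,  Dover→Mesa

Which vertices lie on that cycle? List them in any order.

DFS with gray/black marking from Dover:
Dover gray
  Mesa gray
    Clio gray
      Clio→Dover: Dover is gray → back edge
Back edge closes the cycle Dover → Mesa → Clio → Dover; its vertices are {Clio, Mesa, Dover}.

Clio, Mesa, Dover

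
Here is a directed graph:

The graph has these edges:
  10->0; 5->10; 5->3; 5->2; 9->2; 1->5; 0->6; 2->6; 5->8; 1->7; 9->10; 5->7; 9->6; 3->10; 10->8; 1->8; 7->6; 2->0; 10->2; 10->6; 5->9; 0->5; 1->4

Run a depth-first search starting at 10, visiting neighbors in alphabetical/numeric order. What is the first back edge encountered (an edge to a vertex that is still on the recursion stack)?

2->0

DFS from 10 (visiting neighbors in alphabetical/numeric order); mark gray on enter, black on exit:
10 gray
  0 gray
    5 gray
      2 gray
        2→0: 0 is gray → back edge
First back edge: 2 → 0.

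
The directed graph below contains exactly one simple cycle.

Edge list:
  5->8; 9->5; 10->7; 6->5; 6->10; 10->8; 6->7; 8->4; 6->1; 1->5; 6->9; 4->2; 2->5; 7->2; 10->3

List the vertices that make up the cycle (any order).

2, 4, 5, 8

DFS with gray/black marking from 8:
8 gray
  4 gray
    2 gray
      5 gray
        5→8: 8 is gray → back edge
Back edge closes the cycle 8 → 4 → 2 → 5 → 8; its vertices are {2, 4, 5, 8}.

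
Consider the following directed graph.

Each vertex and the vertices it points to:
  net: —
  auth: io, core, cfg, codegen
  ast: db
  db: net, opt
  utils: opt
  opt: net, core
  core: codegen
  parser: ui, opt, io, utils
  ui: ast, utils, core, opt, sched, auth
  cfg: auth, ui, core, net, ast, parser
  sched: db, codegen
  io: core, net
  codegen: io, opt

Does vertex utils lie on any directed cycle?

No

utils lies on a cycle iff there is a path from utils back to itself.
Exploring from utils, it never reaches itself; equivalently, its strongly connected component is a singleton.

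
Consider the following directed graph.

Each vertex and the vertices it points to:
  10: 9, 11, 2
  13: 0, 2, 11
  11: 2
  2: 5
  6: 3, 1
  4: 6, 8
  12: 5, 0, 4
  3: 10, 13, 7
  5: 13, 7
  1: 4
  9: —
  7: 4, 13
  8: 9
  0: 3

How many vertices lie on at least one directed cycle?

A vertex is on a directed cycle iff it belongs to a strongly connected component of size ≥ 2 (or has a self-loop).
The vertices on cycles are {0, 1, 2, 3, 4, 5, 6, 7, 10, 11, 13} — 11 in total.

11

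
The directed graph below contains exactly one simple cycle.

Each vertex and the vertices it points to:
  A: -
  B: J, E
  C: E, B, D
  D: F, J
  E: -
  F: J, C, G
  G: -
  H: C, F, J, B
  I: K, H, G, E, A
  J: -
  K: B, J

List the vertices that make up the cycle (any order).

C, D, F

DFS with gray/black marking from C:
C gray
  E gray
  E black
  B gray
    J gray
    J black
    B→E: E black — skip
  B black
  D gray
    F gray
      F→J: J black — skip
      F→C: C is gray → back edge
Back edge closes the cycle C → D → F → C; its vertices are {C, D, F}.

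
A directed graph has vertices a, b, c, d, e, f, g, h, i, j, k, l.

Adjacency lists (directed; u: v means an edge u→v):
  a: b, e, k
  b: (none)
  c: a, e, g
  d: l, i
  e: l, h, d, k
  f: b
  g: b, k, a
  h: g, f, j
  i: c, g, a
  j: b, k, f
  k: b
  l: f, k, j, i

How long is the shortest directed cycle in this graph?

4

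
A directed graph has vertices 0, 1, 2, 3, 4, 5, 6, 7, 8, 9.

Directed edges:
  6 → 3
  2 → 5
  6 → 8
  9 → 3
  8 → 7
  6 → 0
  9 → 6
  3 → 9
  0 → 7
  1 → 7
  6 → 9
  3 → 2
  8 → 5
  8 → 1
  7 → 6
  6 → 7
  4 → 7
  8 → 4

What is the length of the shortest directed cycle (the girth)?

2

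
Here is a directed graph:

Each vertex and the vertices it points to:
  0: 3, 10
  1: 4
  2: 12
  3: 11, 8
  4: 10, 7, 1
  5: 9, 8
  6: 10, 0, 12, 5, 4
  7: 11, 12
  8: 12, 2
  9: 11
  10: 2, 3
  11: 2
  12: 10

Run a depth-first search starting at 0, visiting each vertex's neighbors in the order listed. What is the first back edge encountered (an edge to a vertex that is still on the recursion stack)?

DFS from 0 (visiting each vertex's neighbors in the order listed); mark gray on enter, black on exit:
0 gray
  3 gray
    11 gray
      2 gray
        12 gray
          10 gray
            10→2: 2 is gray → back edge
First back edge: 10 → 2.

10→2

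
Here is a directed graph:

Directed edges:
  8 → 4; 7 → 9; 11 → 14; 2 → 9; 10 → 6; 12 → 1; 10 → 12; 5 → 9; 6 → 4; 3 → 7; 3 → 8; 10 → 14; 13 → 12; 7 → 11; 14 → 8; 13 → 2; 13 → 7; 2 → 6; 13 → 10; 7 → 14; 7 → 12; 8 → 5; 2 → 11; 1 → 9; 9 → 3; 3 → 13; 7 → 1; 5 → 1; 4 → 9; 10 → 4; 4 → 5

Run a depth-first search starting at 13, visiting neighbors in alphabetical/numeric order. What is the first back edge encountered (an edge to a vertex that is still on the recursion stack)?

7→1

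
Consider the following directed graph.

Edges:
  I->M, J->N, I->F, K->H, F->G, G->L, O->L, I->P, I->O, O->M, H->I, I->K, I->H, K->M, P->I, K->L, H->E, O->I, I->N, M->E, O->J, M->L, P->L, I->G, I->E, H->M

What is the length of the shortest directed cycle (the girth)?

2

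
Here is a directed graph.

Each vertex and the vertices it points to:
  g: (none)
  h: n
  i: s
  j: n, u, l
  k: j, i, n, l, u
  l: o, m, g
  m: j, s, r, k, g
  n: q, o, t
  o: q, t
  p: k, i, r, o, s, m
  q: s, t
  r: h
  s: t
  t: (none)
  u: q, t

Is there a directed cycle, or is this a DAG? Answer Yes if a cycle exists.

DFS with white/gray/black marking, starting from t:
t gray
t black
g gray
g black
h gray
  n gray
    q gray
      s gray
        s→t: t black — skip
      s black
      q→t: t black — skip
    q black
    o gray
      o→q: q black — skip
      o→t: t black — skip
    o black
    n→t: t black — skip
  n black
h black
i gray
  i→s: s black — skip
i black
j gray
  j→n: n black — skip
  u gray
    u→q: q black — skip
    u→t: t black — skip
  u black
  l gray
    l→o: o black — skip
    m gray
      m→j: j is gray → back edge
Back edge found, so a cycle exists: j → l → m → j.

Yes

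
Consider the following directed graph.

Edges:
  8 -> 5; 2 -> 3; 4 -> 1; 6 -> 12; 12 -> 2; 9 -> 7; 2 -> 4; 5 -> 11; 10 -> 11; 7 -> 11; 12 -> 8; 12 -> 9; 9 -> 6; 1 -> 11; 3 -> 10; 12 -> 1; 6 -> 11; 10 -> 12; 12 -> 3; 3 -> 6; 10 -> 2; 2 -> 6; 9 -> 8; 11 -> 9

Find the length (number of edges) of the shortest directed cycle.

3

For each vertex v, BFS finds the shortest path from v back to v.
The shortest such closed walk is 10 → 12 → 3 → 10, length 3.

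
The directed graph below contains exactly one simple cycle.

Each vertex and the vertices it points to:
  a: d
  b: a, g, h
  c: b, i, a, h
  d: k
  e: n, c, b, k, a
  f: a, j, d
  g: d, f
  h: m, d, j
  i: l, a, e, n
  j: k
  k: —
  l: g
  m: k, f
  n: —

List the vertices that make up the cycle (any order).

DFS with gray/black marking from e:
e gray
  n gray
  n black
  c gray
    b gray
      a gray
        d gray
          k gray
          k black
        d black
      a black
      g gray
        g→d: d black — skip
        f gray
          f→a: a black — skip
          j gray
            j→k: k black — skip
          j black
          f→d: d black — skip
        f black
      g black
      h gray
        m gray
          m→k: k black — skip
          m→f: f black — skip
        m black
        h→d: d black — skip
        h→j: j black — skip
      h black
    b black
    i gray
      l gray
        l→g: g black — skip
      l black
      i→a: a black — skip
      i→e: e is gray → back edge
Back edge closes the cycle e → c → i → e; its vertices are {c, e, i}.

c, e, i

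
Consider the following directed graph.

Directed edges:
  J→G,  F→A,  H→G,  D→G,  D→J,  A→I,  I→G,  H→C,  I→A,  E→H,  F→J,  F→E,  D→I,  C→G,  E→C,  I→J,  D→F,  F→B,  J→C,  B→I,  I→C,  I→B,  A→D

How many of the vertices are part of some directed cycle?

A vertex is on a directed cycle iff it belongs to a strongly connected component of size ≥ 2 (or has a self-loop).
The vertices on cycles are {A, B, D, F, I} — 5 in total.

5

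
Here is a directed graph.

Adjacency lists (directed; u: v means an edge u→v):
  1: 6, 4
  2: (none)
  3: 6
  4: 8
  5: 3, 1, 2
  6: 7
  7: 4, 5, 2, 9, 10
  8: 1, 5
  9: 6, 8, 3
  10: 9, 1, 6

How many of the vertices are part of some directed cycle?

A vertex is on a directed cycle iff it belongs to a strongly connected component of size ≥ 2 (or has a self-loop).
The vertices on cycles are {1, 3, 4, 5, 6, 7, 8, 9, 10} — 9 in total.

9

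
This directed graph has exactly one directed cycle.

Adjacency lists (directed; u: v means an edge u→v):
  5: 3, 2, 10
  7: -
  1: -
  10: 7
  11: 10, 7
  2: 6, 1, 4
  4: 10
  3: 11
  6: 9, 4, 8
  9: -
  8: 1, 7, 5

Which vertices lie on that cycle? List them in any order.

DFS with gray/black marking from 5:
5 gray
  3 gray
    11 gray
      10 gray
        7 gray
        7 black
      10 black
      11→7: 7 black — skip
    11 black
  3 black
  2 gray
    6 gray
      9 gray
      9 black
      4 gray
        4→10: 10 black — skip
      4 black
      8 gray
        1 gray
        1 black
        8→7: 7 black — skip
        8→5: 5 is gray → back edge
Back edge closes the cycle 5 → 2 → 6 → 8 → 5; its vertices are {2, 5, 6, 8}.

2, 5, 6, 8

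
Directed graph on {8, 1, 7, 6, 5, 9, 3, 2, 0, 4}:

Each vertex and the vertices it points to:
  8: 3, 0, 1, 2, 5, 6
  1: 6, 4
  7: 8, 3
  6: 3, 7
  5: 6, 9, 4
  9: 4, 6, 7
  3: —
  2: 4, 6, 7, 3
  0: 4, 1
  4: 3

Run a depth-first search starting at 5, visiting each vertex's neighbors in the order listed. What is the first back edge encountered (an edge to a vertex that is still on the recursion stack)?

1→6

DFS from 5 (visiting each vertex's neighbors in the order listed); mark gray on enter, black on exit:
5 gray
  6 gray
    3 gray
    3 black
    7 gray
      8 gray
        8→3: 3 black — skip
        0 gray
          4 gray
            4→3: 3 black — skip
          4 black
          1 gray
            1→6: 6 is gray → back edge
First back edge: 1 → 6.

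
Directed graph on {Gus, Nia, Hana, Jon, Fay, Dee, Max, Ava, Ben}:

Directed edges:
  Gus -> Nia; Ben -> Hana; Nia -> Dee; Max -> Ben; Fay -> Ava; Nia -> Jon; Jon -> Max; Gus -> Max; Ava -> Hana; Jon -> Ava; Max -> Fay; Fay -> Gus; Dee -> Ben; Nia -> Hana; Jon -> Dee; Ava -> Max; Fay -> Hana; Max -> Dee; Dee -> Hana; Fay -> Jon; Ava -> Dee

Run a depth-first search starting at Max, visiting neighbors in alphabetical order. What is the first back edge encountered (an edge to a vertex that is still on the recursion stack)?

DFS from Max (visiting neighbors in alphabetical order); mark gray on enter, black on exit:
Max gray
  Ben gray
    Hana gray
    Hana black
  Ben black
  Dee gray
    Dee→Ben: Ben black — skip
    Dee→Hana: Hana black — skip
  Dee black
  Fay gray
    Ava gray
      Ava→Dee: Dee black — skip
      Ava→Hana: Hana black — skip
      Ava→Max: Max is gray → back edge
First back edge: Ava → Max.

Ava→Max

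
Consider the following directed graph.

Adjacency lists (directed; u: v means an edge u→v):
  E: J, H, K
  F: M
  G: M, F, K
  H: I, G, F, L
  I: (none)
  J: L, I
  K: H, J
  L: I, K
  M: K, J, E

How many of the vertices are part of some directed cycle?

A vertex is on a directed cycle iff it belongs to a strongly connected component of size ≥ 2 (or has a self-loop).
The vertices on cycles are {E, F, G, H, J, K, L, M} — 8 in total.

8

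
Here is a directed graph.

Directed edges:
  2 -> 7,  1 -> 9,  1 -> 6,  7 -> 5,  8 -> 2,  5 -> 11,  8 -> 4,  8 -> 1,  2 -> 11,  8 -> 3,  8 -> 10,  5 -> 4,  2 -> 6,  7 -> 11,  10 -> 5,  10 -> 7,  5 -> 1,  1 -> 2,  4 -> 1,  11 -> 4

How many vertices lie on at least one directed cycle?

A vertex is on a directed cycle iff it belongs to a strongly connected component of size ≥ 2 (or has a self-loop).
The vertices on cycles are {1, 2, 4, 5, 7, 11} — 6 in total.

6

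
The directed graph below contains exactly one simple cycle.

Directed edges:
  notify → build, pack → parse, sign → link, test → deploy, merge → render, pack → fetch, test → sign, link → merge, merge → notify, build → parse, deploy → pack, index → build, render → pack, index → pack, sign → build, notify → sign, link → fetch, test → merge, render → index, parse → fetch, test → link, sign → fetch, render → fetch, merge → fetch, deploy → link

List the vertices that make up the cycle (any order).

link, sign, merge, notify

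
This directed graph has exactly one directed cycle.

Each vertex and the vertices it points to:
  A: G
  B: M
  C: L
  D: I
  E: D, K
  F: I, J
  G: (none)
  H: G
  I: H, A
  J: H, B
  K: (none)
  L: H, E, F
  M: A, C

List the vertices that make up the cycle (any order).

DFS with gray/black marking from L:
L gray
  H gray
    G gray
    G black
  H black
  E gray
    D gray
      I gray
        I→H: H black — skip
        A gray
          A→G: G black — skip
        A black
      I black
    D black
    K gray
    K black
  E black
  F gray
    F→I: I black — skip
    J gray
      J→H: H black — skip
      B gray
        M gray
          M→A: A black — skip
          C gray
            C→L: L is gray → back edge
Back edge closes the cycle L → F → J → B → M → C → L; its vertices are {B, C, F, J, L, M}.

B, C, F, J, L, M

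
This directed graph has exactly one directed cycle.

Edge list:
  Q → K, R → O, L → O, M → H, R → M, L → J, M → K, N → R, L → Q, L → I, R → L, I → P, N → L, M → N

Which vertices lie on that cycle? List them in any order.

M, N, R

DFS with gray/black marking from N:
N gray
  L gray
    O gray
    O black
    J gray
    J black
    Q gray
      K gray
      K black
    Q black
    I gray
      P gray
      P black
    I black
  L black
  R gray
    M gray
      M→K: K black — skip
      H gray
      H black
      M→N: N is gray → back edge
Back edge closes the cycle N → R → M → N; its vertices are {M, N, R}.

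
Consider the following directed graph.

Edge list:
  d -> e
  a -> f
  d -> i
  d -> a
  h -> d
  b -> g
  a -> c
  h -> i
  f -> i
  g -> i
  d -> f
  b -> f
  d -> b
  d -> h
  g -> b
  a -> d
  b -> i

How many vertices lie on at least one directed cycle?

A vertex is on a directed cycle iff it belongs to a strongly connected component of size ≥ 2 (or has a self-loop).
The vertices on cycles are {a, b, d, g, h} — 5 in total.

5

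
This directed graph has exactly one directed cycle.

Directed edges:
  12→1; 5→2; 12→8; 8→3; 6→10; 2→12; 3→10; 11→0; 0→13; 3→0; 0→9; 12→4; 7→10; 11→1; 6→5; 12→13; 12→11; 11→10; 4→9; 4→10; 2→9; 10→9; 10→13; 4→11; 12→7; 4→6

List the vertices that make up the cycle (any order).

DFS with gray/black marking from 12:
12 gray
  8 gray
    3 gray
      0 gray
        13 gray
        13 black
        9 gray
        9 black
      0 black
      10 gray
        10→13: 13 black — skip
        10→9: 9 black — skip
      10 black
    3 black
  8 black
  7 gray
    7→10: 10 black — skip
  7 black
  11 gray
    11→10: 10 black — skip
    11→0: 0 black — skip
    1 gray
    1 black
  11 black
  12→13: 13 black — skip
  4 gray
    4→9: 9 black — skip
    4→10: 10 black — skip
    6 gray
      6→10: 10 black — skip
      5 gray
        2 gray
          2→9: 9 black — skip
          2→12: 12 is gray → back edge
Back edge closes the cycle 12 → 4 → 6 → 5 → 2 → 12; its vertices are {2, 4, 5, 6, 12}.

2, 4, 5, 6, 12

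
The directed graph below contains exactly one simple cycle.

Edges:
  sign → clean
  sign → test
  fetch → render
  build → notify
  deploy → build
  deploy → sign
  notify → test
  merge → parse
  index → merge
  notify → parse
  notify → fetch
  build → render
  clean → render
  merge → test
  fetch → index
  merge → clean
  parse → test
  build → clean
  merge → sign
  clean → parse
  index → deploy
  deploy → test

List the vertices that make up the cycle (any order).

build, fetch, index, deploy, notify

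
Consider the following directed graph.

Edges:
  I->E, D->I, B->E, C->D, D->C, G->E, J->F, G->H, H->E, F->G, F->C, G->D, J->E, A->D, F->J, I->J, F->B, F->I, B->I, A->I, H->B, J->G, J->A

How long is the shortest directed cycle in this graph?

2

For each vertex v, BFS finds the shortest path from v back to v.
The shortest such closed walk is F → J → F, length 2.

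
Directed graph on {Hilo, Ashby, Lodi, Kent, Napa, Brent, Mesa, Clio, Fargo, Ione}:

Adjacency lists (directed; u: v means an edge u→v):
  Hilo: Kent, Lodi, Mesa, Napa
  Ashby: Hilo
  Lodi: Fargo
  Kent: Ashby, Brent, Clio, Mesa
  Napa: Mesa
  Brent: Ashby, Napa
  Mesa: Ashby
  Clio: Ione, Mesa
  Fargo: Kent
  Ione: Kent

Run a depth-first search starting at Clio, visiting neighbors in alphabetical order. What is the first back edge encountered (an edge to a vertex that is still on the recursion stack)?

Hilo→Kent

DFS from Clio (visiting neighbors in alphabetical order); mark gray on enter, black on exit:
Clio gray
  Ione gray
    Kent gray
      Ashby gray
        Hilo gray
          Hilo→Kent: Kent is gray → back edge
First back edge: Hilo → Kent.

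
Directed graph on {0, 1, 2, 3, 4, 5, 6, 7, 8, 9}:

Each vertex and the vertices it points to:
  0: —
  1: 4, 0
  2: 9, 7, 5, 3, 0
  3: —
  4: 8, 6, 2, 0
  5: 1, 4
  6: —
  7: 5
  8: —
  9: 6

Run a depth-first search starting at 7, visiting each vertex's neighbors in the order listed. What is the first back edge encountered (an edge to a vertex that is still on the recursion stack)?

2->7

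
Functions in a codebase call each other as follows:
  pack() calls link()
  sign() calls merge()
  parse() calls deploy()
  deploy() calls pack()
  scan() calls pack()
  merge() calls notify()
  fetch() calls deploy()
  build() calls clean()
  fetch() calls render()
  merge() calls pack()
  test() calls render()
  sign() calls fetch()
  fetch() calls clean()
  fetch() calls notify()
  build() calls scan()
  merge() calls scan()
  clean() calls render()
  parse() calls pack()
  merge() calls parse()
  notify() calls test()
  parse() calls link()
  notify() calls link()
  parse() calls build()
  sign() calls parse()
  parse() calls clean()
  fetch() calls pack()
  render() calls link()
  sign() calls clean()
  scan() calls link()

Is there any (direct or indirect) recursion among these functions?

DFS with white/gray/black marking, starting from link:
link gray
link black
parse gray
  clean gray
    render gray
      render→link: link black — skip
    render black
  clean black
  build gray
    scan gray
      pack gray
        pack→link: link black — skip
      pack black
      scan→link: link black — skip
    scan black
    build→clean: clean black — skip
  build black
  deploy gray
    deploy→pack: pack black — skip
  deploy black
  parse→link: link black — skip
  parse→pack: pack black — skip
parse black
merge gray
  merge→parse: parse black — skip
  notify gray
    notify→link: link black — skip
    test gray
      test→render: render black — skip
    test black
  notify black
  merge→pack: pack black — skip
  merge→scan: scan black — skip
merge black
fetch gray
  fetch→clean: clean black — skip
  fetch→pack: pack black — skip
  fetch→notify: notify black — skip
  fetch→render: render black — skip
  fetch→deploy: deploy black — skip
fetch black
sign gray
  sign→parse: parse black — skip
  sign→merge: merge black — skip
  sign→fetch: fetch black — skip
  sign→clean: clean black — skip
sign black
Every edge goes to a white or black vertex — no back edge, so the graph is acyclic.

No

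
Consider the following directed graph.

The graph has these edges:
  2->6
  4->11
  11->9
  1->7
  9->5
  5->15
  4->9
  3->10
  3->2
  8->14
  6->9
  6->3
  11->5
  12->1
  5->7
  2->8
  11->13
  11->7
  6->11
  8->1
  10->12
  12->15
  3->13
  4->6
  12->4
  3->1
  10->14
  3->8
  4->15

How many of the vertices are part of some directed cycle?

6

A vertex is on a directed cycle iff it belongs to a strongly connected component of size ≥ 2 (or has a self-loop).
The vertices on cycles are {2, 3, 4, 6, 10, 12} — 6 in total.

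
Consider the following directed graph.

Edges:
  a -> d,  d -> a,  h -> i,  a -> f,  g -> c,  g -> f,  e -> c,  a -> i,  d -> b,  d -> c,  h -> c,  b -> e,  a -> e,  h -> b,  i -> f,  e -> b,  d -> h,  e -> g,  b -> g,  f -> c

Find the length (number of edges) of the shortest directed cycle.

2

For each vertex v, BFS finds the shortest path from v back to v.
The shortest such closed walk is a → d → a, length 2.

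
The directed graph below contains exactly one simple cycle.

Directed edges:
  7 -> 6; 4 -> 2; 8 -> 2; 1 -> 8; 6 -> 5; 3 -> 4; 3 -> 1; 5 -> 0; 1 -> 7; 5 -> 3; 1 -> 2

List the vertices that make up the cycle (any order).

1, 3, 5, 6, 7

DFS with gray/black marking from 7:
7 gray
  6 gray
    5 gray
      3 gray
        4 gray
          2 gray
          2 black
        4 black
        1 gray
          1→2: 2 black — skip
          1→7: 7 is gray → back edge
Back edge closes the cycle 7 → 6 → 5 → 3 → 1 → 7; its vertices are {1, 3, 5, 6, 7}.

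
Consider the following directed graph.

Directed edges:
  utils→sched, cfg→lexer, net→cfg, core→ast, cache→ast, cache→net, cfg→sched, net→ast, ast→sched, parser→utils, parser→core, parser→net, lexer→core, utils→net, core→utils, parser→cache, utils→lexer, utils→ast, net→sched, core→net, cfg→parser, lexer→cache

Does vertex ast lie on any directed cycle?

No

ast lies on a cycle iff there is a path from ast back to itself.
Exploring from ast, it never reaches itself; equivalently, its strongly connected component is a singleton.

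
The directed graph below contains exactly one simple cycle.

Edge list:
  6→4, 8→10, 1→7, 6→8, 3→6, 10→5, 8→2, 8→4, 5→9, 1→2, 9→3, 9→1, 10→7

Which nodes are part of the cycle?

DFS with gray/black marking from 5:
5 gray
  9 gray
    1 gray
      7 gray
      7 black
      2 gray
      2 black
    1 black
    3 gray
      6 gray
        8 gray
          10 gray
            10→7: 7 black — skip
            10→5: 5 is gray → back edge
Back edge closes the cycle 5 → 9 → 3 → 6 → 8 → 10 → 5; its vertices are {3, 5, 6, 8, 9, 10}.

3, 5, 6, 8, 9, 10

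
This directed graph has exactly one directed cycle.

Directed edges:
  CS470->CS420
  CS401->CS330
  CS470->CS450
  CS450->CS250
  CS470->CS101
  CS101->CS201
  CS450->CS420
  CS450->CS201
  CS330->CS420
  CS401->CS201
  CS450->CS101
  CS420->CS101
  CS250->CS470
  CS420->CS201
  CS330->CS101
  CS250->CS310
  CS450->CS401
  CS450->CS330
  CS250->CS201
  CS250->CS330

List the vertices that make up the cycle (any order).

DFS with gray/black marking from CS450:
CS450 gray
  CS401 gray
    CS201 gray
    CS201 black
    CS330 gray
      CS101 gray
        CS101→CS201: CS201 black — skip
      CS101 black
      CS420 gray
        CS420→CS201: CS201 black — skip
        CS420→CS101: CS101 black — skip
      CS420 black
    CS330 black
  CS401 black
  CS450→CS420: CS420 black — skip
  CS450→CS201: CS201 black — skip
  CS450→CS330: CS330 black — skip
  CS450→CS101: CS101 black — skip
  CS250 gray
    CS470 gray
      CS470→CS420: CS420 black — skip
      CS470→CS101: CS101 black — skip
      CS470→CS450: CS450 is gray → back edge
Back edge closes the cycle CS450 → CS250 → CS470 → CS450; its vertices are {CS250, CS450, CS470}.

CS250, CS450, CS470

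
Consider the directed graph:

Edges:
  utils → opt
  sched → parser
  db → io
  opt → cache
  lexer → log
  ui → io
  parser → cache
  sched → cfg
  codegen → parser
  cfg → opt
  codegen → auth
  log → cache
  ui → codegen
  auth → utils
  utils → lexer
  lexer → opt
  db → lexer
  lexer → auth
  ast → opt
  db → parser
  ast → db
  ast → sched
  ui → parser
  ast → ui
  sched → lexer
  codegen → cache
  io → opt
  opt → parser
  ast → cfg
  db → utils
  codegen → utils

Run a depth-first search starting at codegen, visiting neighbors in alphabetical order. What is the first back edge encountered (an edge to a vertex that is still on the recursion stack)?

lexer→auth

DFS from codegen (visiting neighbors in alphabetical order); mark gray on enter, black on exit:
codegen gray
  auth gray
    utils gray
      lexer gray
        lexer→auth: auth is gray → back edge
First back edge: lexer → auth.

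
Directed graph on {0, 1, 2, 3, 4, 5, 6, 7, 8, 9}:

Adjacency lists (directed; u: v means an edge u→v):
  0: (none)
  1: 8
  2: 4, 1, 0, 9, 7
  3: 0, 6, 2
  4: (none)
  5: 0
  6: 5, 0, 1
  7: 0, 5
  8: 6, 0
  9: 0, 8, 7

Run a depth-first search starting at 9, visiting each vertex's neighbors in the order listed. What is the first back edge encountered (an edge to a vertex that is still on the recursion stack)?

1->8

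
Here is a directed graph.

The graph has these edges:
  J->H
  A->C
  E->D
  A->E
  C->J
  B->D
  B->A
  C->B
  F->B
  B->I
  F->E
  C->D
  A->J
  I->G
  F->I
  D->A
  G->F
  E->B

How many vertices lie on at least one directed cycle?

8

A vertex is on a directed cycle iff it belongs to a strongly connected component of size ≥ 2 (or has a self-loop).
The vertices on cycles are {A, B, C, D, E, F, G, I} — 8 in total.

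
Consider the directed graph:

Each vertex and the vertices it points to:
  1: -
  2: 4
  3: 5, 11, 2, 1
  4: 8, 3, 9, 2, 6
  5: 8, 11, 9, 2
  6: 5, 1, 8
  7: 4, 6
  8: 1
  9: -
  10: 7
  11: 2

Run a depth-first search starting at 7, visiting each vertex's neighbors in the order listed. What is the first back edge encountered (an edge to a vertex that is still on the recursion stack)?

DFS from 7 (visiting each vertex's neighbors in the order listed); mark gray on enter, black on exit:
7 gray
  4 gray
    8 gray
      1 gray
      1 black
    8 black
    3 gray
      5 gray
        5→8: 8 black — skip
        11 gray
          2 gray
            2→4: 4 is gray → back edge
First back edge: 2 → 4.

2->4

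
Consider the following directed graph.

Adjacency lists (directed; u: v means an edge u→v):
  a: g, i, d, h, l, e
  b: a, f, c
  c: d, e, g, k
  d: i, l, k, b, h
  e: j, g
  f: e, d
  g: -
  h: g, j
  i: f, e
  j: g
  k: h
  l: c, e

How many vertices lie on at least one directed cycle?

7

A vertex is on a directed cycle iff it belongs to a strongly connected component of size ≥ 2 (or has a self-loop).
The vertices on cycles are {a, b, c, d, f, i, l} — 7 in total.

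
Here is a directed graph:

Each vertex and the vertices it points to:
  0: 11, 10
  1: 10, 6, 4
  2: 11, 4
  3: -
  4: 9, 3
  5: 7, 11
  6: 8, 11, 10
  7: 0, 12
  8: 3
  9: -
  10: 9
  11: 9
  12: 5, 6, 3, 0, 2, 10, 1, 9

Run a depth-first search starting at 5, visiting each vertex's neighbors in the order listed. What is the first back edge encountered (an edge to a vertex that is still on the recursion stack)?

12->5

DFS from 5 (visiting each vertex's neighbors in the order listed); mark gray on enter, black on exit:
5 gray
  7 gray
    0 gray
      11 gray
        9 gray
        9 black
      11 black
      10 gray
        10→9: 9 black — skip
      10 black
    0 black
    12 gray
      12→5: 5 is gray → back edge
First back edge: 12 → 5.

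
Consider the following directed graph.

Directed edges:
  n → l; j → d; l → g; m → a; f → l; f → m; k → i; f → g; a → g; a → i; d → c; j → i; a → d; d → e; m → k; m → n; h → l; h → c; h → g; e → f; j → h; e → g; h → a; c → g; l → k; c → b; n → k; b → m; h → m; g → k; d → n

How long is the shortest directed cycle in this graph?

5

For each vertex v, BFS finds the shortest path from v back to v.
The shortest such closed walk is d → c → b → m → a → d, length 5.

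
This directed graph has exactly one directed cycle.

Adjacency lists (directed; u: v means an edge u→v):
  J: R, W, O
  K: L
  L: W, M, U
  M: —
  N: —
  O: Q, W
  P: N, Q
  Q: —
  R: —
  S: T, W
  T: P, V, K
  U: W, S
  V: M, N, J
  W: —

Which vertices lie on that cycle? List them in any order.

DFS with gray/black marking from T:
T gray
  P gray
    N gray
    N black
    Q gray
    Q black
  P black
  V gray
    M gray
    M black
    V→N: N black — skip
    J gray
      R gray
      R black
      W gray
      W black
      O gray
        O→Q: Q black — skip
        O→W: W black — skip
      O black
    J black
  V black
  K gray
    L gray
      L→W: W black — skip
      L→M: M black — skip
      U gray
        U→W: W black — skip
        S gray
          S→T: T is gray → back edge
Back edge closes the cycle T → K → L → U → S → T; its vertices are {K, L, S, T, U}.

K, L, S, T, U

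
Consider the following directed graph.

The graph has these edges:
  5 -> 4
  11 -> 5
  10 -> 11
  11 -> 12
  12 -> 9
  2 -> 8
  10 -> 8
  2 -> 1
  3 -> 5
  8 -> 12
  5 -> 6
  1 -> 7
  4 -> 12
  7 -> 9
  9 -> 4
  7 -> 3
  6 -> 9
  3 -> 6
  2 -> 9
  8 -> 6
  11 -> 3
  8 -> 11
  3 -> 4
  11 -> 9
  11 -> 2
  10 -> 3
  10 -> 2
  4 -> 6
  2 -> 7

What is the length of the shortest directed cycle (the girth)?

For each vertex v, BFS finds the shortest path from v back to v.
The shortest such closed walk is 11 → 2 → 8 → 11, length 3.

3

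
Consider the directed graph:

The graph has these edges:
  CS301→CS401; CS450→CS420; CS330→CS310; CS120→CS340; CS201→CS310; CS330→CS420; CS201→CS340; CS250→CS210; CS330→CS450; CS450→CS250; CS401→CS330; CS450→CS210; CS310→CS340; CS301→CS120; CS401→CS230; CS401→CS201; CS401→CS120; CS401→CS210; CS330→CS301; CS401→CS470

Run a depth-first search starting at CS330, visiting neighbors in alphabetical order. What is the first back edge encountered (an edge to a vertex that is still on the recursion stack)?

CS401->CS330

DFS from CS330 (visiting neighbors in alphabetical order); mark gray on enter, black on exit:
CS330 gray
  CS301 gray
    CS120 gray
      CS340 gray
      CS340 black
    CS120 black
    CS401 gray
      CS401→CS120: CS120 black — skip
      CS201 gray
        CS310 gray
          CS310→CS340: CS340 black — skip
        CS310 black
        CS201→CS340: CS340 black — skip
      CS201 black
      CS210 gray
      CS210 black
      CS230 gray
      CS230 black
      CS401→CS330: CS330 is gray → back edge
First back edge: CS401 → CS330.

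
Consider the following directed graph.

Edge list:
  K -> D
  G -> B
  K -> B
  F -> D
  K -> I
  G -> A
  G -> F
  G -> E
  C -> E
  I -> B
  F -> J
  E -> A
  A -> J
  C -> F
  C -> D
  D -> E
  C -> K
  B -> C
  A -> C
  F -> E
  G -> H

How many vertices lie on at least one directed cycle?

8

A vertex is on a directed cycle iff it belongs to a strongly connected component of size ≥ 2 (or has a self-loop).
The vertices on cycles are {A, B, C, D, E, F, I, K} — 8 in total.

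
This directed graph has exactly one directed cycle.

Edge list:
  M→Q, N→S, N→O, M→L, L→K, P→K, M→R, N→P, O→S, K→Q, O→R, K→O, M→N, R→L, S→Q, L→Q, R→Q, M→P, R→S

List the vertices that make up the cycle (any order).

K, L, O, R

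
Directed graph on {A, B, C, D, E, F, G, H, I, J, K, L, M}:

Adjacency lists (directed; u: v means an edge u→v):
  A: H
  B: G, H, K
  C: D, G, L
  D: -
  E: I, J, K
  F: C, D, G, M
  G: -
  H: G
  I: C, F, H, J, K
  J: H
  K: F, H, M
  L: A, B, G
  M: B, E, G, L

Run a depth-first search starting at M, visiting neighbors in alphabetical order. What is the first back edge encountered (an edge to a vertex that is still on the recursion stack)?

L→B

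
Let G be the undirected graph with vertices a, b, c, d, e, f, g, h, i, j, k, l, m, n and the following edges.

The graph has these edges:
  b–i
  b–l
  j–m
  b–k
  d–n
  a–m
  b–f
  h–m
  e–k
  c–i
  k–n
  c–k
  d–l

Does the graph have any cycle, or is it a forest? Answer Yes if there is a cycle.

DFS, tracking each vertex's parent; an edge to a visited non-parent vertex closes a cycle.
Start from g:
visit g (parent –)
visit a (parent –)
  visit m (parent a)
    visit j (parent m)
      j–m: parent, skip
    visit h (parent m)
      h–m: parent, skip
    m–a: parent, skip
visit b (parent –)
  visit i (parent b)
    i–b: parent, skip
    visit c (parent i)
      c–i: parent, skip
      visit k (parent c)
        visit n (parent k)
          visit d (parent n)
            visit l (parent d)
              l–d: parent, skip
              l–b: b visited and ≠ parent → cycle
Cycle: b – i – c – k – n – d – l – b.

Yes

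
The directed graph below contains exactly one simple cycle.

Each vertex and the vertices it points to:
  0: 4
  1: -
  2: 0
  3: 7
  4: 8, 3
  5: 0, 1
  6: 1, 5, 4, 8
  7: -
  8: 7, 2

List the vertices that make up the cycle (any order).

DFS with gray/black marking from 4:
4 gray
  8 gray
    7 gray
    7 black
    2 gray
      0 gray
        0→4: 4 is gray → back edge
Back edge closes the cycle 4 → 8 → 2 → 0 → 4; its vertices are {0, 2, 4, 8}.

0, 2, 4, 8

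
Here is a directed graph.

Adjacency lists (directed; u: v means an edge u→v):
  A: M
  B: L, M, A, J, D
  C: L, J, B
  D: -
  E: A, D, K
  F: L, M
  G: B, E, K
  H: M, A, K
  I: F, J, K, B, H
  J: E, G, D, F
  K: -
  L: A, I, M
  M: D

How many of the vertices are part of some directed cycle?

6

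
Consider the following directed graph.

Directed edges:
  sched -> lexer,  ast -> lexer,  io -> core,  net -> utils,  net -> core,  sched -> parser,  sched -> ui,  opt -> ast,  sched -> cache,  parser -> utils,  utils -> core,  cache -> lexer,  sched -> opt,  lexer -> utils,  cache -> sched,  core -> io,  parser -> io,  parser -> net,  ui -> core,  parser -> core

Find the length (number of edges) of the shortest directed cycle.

For each vertex v, BFS finds the shortest path from v back to v.
The shortest such closed walk is cache → sched → cache, length 2.

2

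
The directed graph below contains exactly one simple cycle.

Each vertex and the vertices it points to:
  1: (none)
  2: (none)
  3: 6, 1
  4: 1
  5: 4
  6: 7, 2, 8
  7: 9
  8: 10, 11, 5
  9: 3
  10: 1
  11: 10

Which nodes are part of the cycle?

3, 6, 7, 9

DFS with gray/black marking from 6:
6 gray
  7 gray
    9 gray
      3 gray
        3→6: 6 is gray → back edge
Back edge closes the cycle 6 → 7 → 9 → 3 → 6; its vertices are {3, 6, 7, 9}.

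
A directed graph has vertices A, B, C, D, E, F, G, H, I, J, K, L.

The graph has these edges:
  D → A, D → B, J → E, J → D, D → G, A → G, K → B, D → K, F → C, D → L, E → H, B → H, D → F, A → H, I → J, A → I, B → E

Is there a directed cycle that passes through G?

No

G lies on a cycle iff there is a path from G back to itself.
Exploring from G, it never reaches itself; equivalently, its strongly connected component is a singleton.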